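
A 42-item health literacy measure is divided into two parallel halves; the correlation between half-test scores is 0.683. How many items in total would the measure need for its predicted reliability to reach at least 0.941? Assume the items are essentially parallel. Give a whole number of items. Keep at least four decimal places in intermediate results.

r_full = 2(0.683)/(1 + 0.683) = 0.8116
n = r_tgt(1 − r_full) / [r_full(1 − r_tgt)] = 0.941 × 0.1884 / (0.8116 × 0.059) ≈ 3.7023
Required items = 3.7023 × 42 = 155.50, so 156 items.

156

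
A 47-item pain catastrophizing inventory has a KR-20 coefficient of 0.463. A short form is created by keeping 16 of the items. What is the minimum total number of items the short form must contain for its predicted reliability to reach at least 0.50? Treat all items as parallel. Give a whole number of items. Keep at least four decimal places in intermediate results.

First, r for the 16-item form: n = 16/47 = 0.3404, so r_16 = 0.3404·0.463/(1 + (0.3404 − 1)·0.463) = 0.2269
Then solve for n' with r_old = 0.2269, r_target = 0.50: n' = 0.50(1 − 0.2269)/[0.2269(1 − 0.50)] = 3.4072
Total items = 3.4072 × 16 = 54.52, rounded up to 55.

55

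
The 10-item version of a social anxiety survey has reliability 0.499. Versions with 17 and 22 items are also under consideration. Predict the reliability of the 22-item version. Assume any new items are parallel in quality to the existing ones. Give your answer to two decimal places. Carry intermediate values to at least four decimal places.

The 17-item form is not needed; work directly from the 10-item form with n = 22/10 = 2.2000.
r_{22} = n·r / (1 + (n − 1)·r) = 1.0978 / 1.5988 ≈ 0.6866

0.69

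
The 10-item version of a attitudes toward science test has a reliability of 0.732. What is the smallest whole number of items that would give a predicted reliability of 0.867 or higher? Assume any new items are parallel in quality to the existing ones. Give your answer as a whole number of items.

Spearman-Brown solved for the length factor n:
n = r_target (1 − r_old) / [ r_old (1 − r_target) ]
n = [0.867 × 0.268] / [0.732 × 0.133]
n = 0.232356 / 0.097356 ≈ 2.3867
Items needed = n × 10 = 2.3867 × 10 ≈ 23.87 → round up to 24

24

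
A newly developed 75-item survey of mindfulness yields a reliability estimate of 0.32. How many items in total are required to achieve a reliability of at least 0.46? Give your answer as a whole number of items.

136

Invert Spearman-Brown to solve for n:
n = r_target (1 − r_old) / [ r_old (1 − r_target) ]
n = 0.46 × (1 − 0.32) / [ 0.32 × (1 − 0.46) ]
n = 0.3128 / 0.1728 ≈ 1.8102
1.8102 × 75 = 135.77 → 136 items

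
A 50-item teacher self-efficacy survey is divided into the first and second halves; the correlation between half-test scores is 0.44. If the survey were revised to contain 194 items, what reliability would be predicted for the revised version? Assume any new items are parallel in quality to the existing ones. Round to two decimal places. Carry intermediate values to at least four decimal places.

Spearman-Brown correction (n = 2): r_full = 2·0.44/(1 + 0.44) = 0.6111
Length factor from 50 to 194 items: n = 194/50 = 3.8800
r_new = n·r_full / (1 + (n − 1)·r_full) = 2.3711 / 2.7600 ≈ 0.8591

0.86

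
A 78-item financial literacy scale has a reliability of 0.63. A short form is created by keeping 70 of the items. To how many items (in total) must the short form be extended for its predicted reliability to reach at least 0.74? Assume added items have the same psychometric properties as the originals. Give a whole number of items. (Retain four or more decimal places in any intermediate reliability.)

131

First, r for the 70-item form: n = 70/78 = 0.8974, so r_70 = 0.8974·0.63/(1 + (0.8974 − 1)·0.63) = 0.6044
Then solve for n' with r_old = 0.6044, r_target = 0.74: n' = 0.74(1 − 0.6044)/[0.6044(1 − 0.74)] = 1.8629
Items = 1.8629 × 70 ≈ 130.40 → 131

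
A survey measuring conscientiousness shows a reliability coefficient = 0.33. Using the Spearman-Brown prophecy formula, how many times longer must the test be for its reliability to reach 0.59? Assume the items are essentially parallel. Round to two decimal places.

Rearranging the Spearman-Brown formula for n,
n = r_target (1 − r_old) / [ r_old (1 − r_target) ]
n = [0.59 × 0.67] / [0.33 × 0.41]
n = 0.3953 / 0.1353 ≈ 2.9217

2.92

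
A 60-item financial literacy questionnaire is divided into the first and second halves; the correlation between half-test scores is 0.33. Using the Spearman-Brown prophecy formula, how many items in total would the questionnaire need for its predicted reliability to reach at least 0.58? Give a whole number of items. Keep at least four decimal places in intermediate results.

r_full = 2(0.33)/(1 + 0.33) = 0.4962
n = r_tgt(1 − r_full) / [r_full(1 − r_tgt)] = 0.58 × 0.5038 / (0.4962 × 0.42) ≈ 1.4021
Required items = 1.4021 × 60 = 84.13, so 85 items.

85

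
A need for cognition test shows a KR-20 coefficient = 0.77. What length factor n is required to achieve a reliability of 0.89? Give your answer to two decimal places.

Rearranging the Spearman-Brown formula for n,
n = r*(1 − r) / [ r (1 − r*) ]
n = 0.89 × (1 − 0.77) / [ 0.77 × (1 − 0.89) ]
  = 0.2047 / 0.0847 = 2.4168

2.42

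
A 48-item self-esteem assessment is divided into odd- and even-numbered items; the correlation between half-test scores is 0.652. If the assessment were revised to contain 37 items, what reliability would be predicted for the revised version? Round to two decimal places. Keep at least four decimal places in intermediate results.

0.74

Spearman-Brown correction (n = 2): r_full = 2·0.652/(1 + 0.652) = 0.7893
Then adjust to 37 items: n = 37/48 = 0.7708
r_new = n·r_full / (1 + (n − 1)·r_full) = 0.6084 / 0.8191 ≈ 0.7428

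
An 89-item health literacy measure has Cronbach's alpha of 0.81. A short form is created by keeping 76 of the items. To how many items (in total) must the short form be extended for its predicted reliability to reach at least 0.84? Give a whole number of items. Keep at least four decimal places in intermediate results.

First, r for the 76-item form: n = 76/89 = 0.8539, so r_76 = 0.8539·0.81/(1 + (0.8539 − 1)·0.81) = 0.7845
Then solve for n' with r_old = 0.7845, r_target = 0.84: n' = 0.84(1 − 0.7845)/[0.7845(1 − 0.84)] = 1.4422
Total items = 1.4422 × 76 = 109.61, rounded up to 110.

110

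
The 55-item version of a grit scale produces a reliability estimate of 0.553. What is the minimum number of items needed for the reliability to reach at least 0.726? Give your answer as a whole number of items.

Spearman-Brown solved for the length factor n:
n = r*(1 − r) / [ r (1 − r*) ]
n = [0.726 × 0.447] / [0.553 × 0.274]
  = 0.324522 / 0.151522 = 2.1417
2.1417 × 55 = 117.79 → 118 items

118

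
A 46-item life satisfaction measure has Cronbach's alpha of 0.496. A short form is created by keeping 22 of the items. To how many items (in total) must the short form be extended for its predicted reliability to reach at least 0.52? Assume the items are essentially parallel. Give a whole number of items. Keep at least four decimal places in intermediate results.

First, r for the 22-item form: n = 22/46 = 0.4783, so r_22 = 0.4783·0.496/(1 + (0.4783 − 1)·0.496) = 0.3201
Then solve for n' with r_old = 0.3201, r_target = 0.52: n' = 0.52(1 − 0.3201)/[0.3201(1 − 0.52)] = 2.3010
Total items = 2.3010 × 22 = 50.62, rounded up to 51.

51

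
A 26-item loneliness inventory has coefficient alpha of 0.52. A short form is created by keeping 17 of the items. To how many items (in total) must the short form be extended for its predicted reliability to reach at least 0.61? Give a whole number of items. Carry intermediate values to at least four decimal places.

First, r for the 17-item form: n = 17/26 = 0.6538, so r_17 = 0.6538·0.52/(1 + (0.6538 − 1)·0.52) = 0.4146
Length factor from the short form to reach 0.61: n' = 0.61(1 − 0.4146) / [0.4146(1 − 0.61)] ≈ 2.2085
Total items = 2.2085 × 17 = 37.54, rounded up to 38.

38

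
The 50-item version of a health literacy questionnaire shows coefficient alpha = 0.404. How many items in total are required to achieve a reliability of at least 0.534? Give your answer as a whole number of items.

n = 0.534 × (1 − 0.404) / [ 0.404 × (1 − 0.534) ]
  = 0.318264 / 0.188264 = 1.6905
So the test needs 1.6905 × 50 ≈ 84.52 items; rounding up, 85.

85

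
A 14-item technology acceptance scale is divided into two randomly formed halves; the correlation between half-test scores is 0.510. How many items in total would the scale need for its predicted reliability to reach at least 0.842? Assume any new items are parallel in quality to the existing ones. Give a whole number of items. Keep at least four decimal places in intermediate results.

36

Corrected full-test reliability: r_full = 2 × 0.510 / (1 + 0.510) ≈ 0.6755
n = r_tgt(1 − r_full) / [r_full(1 − r_tgt)] = 0.842 × 0.3245 / (0.6755 × 0.158) ≈ 2.5600
Required items = 2.5600 × 14 = 35.84, so 36 items.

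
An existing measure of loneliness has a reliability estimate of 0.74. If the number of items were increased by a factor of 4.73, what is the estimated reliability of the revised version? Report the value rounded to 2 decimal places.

0.93

By Spearman-Brown, r_new = n r / (1 + (n − 1) r).
r_new = 4.73·0.74 / [1 + (4.73 − 1)·0.74]
r_new = 3.5002 / 3.7602 ≈ 0.9309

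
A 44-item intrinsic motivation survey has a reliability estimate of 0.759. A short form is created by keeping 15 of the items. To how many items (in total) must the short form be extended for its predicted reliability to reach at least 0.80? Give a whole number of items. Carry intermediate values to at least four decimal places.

First, r for the 15-item form: n = 15/44 = 0.3409, so r_15 = 0.3409·0.759/(1 + (0.3409 − 1)·0.759) = 0.5178
Then solve for n' with r_old = 0.5178, r_target = 0.80: n' = 0.80(1 − 0.5178)/[0.5178(1 − 0.80)] = 3.7250
Items = 3.7250 × 15 ≈ 55.88 → 56

56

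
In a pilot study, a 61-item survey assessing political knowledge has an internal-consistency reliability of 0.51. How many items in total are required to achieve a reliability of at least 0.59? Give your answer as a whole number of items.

n = [0.59 × 0.49] / [0.51 × 0.41]
n = 0.2891 / 0.2091 ≈ 1.3826
So the test needs 1.3826 × 61 ≈ 84.34 items; rounding up, 85.

85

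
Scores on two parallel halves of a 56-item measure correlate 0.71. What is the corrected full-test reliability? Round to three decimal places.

Each half is half the length of the full test, so the full test is n = 2 times a half.
r_full = 2(0.71) / (1 + 0.71)
r_full = 1.4200 / 1.7100 ≈ 0.8304

0.830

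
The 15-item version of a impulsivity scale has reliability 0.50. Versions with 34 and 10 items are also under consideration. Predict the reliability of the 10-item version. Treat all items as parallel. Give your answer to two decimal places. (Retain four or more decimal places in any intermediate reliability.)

The 34-item form is not needed; work directly from the 15-item form with n = 10/15 = 0.6667.
r_{10} = n·r / (1 + (n − 1)·r) = 0.3333 / 0.8334 ≈ 0.3999

0.40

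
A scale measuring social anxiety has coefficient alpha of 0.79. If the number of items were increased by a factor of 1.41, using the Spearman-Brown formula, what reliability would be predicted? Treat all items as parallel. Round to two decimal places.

0.84

r_new = (1.41 × 0.79) / (1 + (1.41 − 1) × 0.79)
r_new = 1.1139 / 1.3239 ≈ 0.8414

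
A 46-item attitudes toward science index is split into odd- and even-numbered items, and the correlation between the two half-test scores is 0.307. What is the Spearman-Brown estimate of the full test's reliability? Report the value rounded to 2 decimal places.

Apply the Spearman-Brown correction with n = 2:
r_full = 2(0.307) / (1 + 0.307)
r_full = 0.6140 / 1.3070 ≈ 0.4698

0.47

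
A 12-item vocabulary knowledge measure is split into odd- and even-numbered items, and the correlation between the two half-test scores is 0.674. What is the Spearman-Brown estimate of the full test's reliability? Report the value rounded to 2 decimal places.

Apply the Spearman-Brown correction with n = 2:
r_full = 2(0.674) / (1 + 0.674)
r_full = 1.3480 / 1.6740 ≈ 0.8053

0.81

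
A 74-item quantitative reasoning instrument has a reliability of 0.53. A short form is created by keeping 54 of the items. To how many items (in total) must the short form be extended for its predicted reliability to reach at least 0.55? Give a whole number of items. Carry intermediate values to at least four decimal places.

81

Short-form reliability: n = 54/74 = 0.7297; r_54 = n·r/(1+(n−1)r) ≈ 0.4514
Then solve for n' with r_old = 0.4514, r_target = 0.55: n' = 0.55(1 − 0.4514)/[0.4514(1 − 0.55)] = 1.4854
Total items = 1.4854 × 54 = 80.21, rounded up to 81.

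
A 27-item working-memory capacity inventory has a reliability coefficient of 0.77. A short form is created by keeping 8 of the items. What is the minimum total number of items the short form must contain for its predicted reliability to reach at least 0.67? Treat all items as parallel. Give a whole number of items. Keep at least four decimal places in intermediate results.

17

First, r for the 8-item form: n = 8/27 = 0.2963, so r_8 = 0.2963·0.77/(1 + (0.2963 − 1)·0.77) = 0.4980
Length factor from the short form to reach 0.67: n' = 0.67(1 − 0.4980) / [0.4980(1 − 0.67)] ≈ 2.0466
Total items = 2.0466 × 8 = 16.37, rounded up to 17.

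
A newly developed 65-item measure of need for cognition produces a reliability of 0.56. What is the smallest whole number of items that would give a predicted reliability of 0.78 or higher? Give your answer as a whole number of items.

n = 0.78(1 − 0.56) / [0.56(1 − 0.78)]
n = 0.3432 / 0.1232 ≈ 2.7857
2.7857 × 65 = 181.07 → 182 items

182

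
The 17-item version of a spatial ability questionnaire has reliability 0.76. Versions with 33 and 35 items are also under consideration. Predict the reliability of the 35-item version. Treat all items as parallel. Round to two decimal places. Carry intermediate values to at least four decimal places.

The 33-item form is not needed; work directly from the 17-item form with n = 35/17 = 2.0588.
r_{35} = n·r / (1 + (n − 1)·r) = 1.5647 / 1.8047 ≈ 0.8670

0.87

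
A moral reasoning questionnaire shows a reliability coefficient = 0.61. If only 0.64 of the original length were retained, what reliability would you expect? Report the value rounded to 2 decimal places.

r_new = (0.64 × 0.61) / (1 + (0.64 − 1) × 0.61)
r_new = 0.3904 / 0.7804 ≈ 0.5003

0.50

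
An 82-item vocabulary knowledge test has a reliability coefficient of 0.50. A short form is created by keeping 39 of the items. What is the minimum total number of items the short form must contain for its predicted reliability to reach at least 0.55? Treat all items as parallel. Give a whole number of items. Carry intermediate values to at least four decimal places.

First, r for the 39-item form: n = 39/82 = 0.4756, so r_39 = 0.4756·0.50/(1 + (0.4756 − 1)·0.50) = 0.3223
Length factor from the short form to reach 0.55: n' = 0.55(1 − 0.3223) / [0.3223(1 − 0.55)] ≈ 2.5700
Total items = 2.5700 × 39 = 100.23, rounded up to 101.

101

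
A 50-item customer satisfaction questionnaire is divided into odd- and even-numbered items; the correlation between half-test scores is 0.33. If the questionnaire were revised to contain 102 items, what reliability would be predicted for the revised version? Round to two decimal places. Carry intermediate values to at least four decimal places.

Full-test reliability from the split-half r: r_full = 2(0.33)/(1 + 0.33) = 0.4962
Length factor from 50 to 102 items: n = 102/50 = 2.0400
r_new = n·r_full / (1 + (n − 1)·r_full) = 1.0122 / 1.5160 ≈ 0.6677

0.67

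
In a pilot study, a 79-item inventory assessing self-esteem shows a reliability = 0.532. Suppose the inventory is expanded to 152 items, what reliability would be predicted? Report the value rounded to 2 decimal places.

0.69

The new length is 152/79 = 1.9241 times the old.
By Spearman-Brown, r_new = n r / (1 + (n − 1) r).
r_new = (1.9241 × 0.532) / (1 + (1.9241 − 1) × 0.532)
     = 1.0236 / 1.4916 = 0.6862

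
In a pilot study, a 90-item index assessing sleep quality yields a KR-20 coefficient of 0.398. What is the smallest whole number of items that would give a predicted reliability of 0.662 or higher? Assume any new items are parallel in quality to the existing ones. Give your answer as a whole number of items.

267

Invert Spearman-Brown to solve for n:
n = r*(1 − r) / [ r (1 − r*) ]
n = [0.662 × 0.602] / [0.398 × 0.338]
n = 0.398524 / 0.134524 ≈ 2.9625
Items needed = n × 90 = 2.9625 × 90 ≈ 266.62 → round up to 267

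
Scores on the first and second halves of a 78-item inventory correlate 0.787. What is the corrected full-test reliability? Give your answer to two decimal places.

0.88

Apply the Spearman-Brown correction with n = 2:
r_full = 2(0.787) / (1 + 0.787)
r_full = 1.5740 / 1.7870 ≈ 0.8808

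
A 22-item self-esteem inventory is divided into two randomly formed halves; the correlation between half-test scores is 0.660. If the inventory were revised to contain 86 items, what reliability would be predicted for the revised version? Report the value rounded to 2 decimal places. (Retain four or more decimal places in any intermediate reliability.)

0.94

Full-test reliability from the split-half r: r_full = 2(0.660)/(1 + 0.660) = 0.7952
Length factor from 22 to 86 items: n = 86/22 = 3.9091
r_new = n·r_full / (1 + (n − 1)·r_full) = 3.1085 / 3.3133 ≈ 0.9382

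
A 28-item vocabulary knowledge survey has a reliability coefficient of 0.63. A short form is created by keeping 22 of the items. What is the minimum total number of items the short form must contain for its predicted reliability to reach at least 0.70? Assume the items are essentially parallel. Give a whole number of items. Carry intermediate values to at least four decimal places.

First, r for the 22-item form: n = 22/28 = 0.7857, so r_22 = 0.7857·0.63/(1 + (0.7857 − 1)·0.63) = 0.5722
Length factor from the short form to reach 0.70: n' = 0.70(1 − 0.5722) / [0.5722(1 − 0.70)] ≈ 1.7445
Items = 1.7445 × 22 ≈ 38.38 → 39

39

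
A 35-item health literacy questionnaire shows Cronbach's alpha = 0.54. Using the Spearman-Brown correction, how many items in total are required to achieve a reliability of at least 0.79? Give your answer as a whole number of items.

113

Invert Spearman-Brown to solve for n:
n = r_target (1 − r_old) / [ r_old (1 − r_target) ]
n = [0.79 × 0.46] / [0.54 × 0.21]
n = 0.3634 / 0.1134 ≈ 3.2046
So the test needs 3.2046 × 35 ≈ 112.16 items; rounding up, 113.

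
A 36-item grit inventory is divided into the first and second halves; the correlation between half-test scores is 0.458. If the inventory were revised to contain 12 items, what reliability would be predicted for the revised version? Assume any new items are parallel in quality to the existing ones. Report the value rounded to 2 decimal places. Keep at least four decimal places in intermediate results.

First correct the split-half correlation to full-test reliability: r_full = 2 × 0.458 / (1 + 0.458) ≈ 0.6283
Then adjust to 12 items: n = 12/36 = 0.3333
r_new = n·r_full / (1 + (n − 1)·r_full) = 0.2094 / 0.5811 ≈ 0.3604

0.36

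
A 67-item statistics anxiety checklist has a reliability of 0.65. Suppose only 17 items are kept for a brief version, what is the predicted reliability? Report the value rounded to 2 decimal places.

Length ratio n = 17/67 = 0.2537
Apply the Spearman-Brown prophecy formula, r' = nr / [1 + (n − 1)r]:
r_new = (0.2537 × 0.65) / (1 + (0.2537 − 1) × 0.65)
r_new = 0.1649 / 0.5149 ≈ 0.3203

0.32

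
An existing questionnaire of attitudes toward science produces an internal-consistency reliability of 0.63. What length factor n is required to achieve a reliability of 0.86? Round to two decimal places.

Rearranging the Spearman-Brown formula for n,
n = r_target (1 − r_old) / [ r_old (1 − r_target) ]
n = [0.86 × 0.37] / [0.63 × 0.14]
n = 0.3182 / 0.0882 ≈ 3.6077

3.61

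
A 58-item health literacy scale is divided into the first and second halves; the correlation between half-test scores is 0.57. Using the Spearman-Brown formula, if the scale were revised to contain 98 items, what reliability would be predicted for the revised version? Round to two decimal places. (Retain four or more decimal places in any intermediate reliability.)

Full-test reliability from the split-half r: r_full = 2(0.57)/(1 + 0.57) = 0.7261
Length factor from 58 to 98 items: n = 98/58 = 1.6897
r_new = n·r_full / (1 + (n − 1)·r_full) = 1.2269 / 1.5008 ≈ 0.8175

0.82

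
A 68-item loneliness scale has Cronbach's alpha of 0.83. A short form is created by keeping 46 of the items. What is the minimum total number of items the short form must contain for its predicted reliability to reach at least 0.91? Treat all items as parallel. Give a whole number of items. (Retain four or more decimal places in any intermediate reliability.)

First, r for the 46-item form: n = 46/68 = 0.6765, so r_46 = 0.6765·0.83/(1 + (0.6765 − 1)·0.83) = 0.7676
Length factor from the short form to reach 0.91: n' = 0.91(1 − 0.7676) / [0.7676(1 − 0.91)] ≈ 3.0613
Total items = 3.0613 × 46 = 140.82, rounded up to 141.

141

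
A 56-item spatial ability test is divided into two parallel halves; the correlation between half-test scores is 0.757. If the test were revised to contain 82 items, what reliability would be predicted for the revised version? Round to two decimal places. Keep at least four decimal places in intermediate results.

0.90

Full-test reliability from the split-half r: r_full = 2(0.757)/(1 + 0.757) = 0.8617
Length factor from 56 to 82 items: n = 82/56 = 1.4643
r_new = n·r_full / (1 + (n − 1)·r_full) = 1.2618 / 1.4001 ≈ 0.9012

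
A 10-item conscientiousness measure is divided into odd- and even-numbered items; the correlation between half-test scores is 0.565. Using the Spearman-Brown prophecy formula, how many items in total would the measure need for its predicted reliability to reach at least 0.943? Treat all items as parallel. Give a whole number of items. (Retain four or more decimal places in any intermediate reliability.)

r_full = 2(0.565)/(1 + 0.565) = 0.7220
Solve Spearman-Brown for n: n = 0.943(1 − 0.7220) / [0.7220(1 − 0.943)] = 6.3701
Required items = 6.3701 × 10 = 63.70, so 64 items.

64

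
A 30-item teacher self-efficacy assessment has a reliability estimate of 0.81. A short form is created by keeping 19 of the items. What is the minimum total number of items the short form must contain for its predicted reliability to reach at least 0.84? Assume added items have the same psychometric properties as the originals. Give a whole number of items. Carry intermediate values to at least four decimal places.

37

Short-form reliability: n = 19/30 = 0.6333; r_19 = n·r/(1+(n−1)r) ≈ 0.7297
Then solve for n' with r_old = 0.7297, r_target = 0.84: n' = 0.84(1 − 0.7297)/[0.7297(1 − 0.84)] = 1.9447
Total items = 1.9447 × 19 = 36.95, rounded up to 37.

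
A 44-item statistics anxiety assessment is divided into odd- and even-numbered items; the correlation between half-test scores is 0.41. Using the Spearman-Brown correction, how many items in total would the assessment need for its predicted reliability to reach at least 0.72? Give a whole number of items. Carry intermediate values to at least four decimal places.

82

Corrected full-test reliability: r_full = 2 × 0.41 / (1 + 0.41) ≈ 0.5816
Solve Spearman-Brown for n: n = 0.72(1 − 0.5816) / [0.5816(1 − 0.72)] = 1.8499
Items = 1.8499 × 44 ≈ 81.40 → 82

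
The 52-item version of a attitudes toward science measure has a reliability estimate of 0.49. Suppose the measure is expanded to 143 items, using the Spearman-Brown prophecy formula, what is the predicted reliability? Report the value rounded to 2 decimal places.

The new length is 143/52 = 2.75 times the old.
Spearman-Brown: r_new = n·r / (1 + (n − 1)·r)
r_new = (2.75 × 0.49) / (1 + (2.75 − 1) × 0.49)
     = 1.3475 / 1.8575 = 0.7254

0.73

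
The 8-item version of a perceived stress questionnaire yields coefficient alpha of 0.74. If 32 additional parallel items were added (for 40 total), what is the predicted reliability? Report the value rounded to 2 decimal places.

0.93

The new length is 40/8 = 5 times the old.
r_new = 5·0.74 / [1 + (5 − 1)·0.74]
r_new = 3.7000 / 3.9600 ≈ 0.9343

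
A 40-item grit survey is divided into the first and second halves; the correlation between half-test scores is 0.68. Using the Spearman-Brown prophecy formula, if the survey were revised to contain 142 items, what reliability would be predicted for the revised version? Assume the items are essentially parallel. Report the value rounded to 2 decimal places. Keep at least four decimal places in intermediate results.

0.94

Full-test reliability from the split-half r: r_full = 2(0.68)/(1 + 0.68) = 0.8095
Length factor from 40 to 142 items: n = 142/40 = 3.5500
r_new = n·r_full / (1 + (n − 1)·r_full) = 2.8737 / 3.0642 ≈ 0.9378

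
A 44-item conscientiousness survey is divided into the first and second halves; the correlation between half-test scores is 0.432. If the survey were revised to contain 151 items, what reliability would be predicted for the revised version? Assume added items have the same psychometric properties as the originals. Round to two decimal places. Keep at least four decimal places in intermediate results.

0.84

First correct the split-half correlation to full-test reliability: r_full = 2 × 0.432 / (1 + 0.432) ≈ 0.6034
Then adjust to 151 items: n = 151/44 = 3.4318
r_new = n·r_full / (1 + (n − 1)·r_full) = 2.0707 / 2.4673 ≈ 0.8393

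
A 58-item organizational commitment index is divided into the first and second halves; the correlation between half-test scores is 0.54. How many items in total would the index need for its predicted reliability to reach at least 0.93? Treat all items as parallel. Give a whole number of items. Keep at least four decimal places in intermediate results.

r_full = 2(0.54)/(1 + 0.54) = 0.7013
Solve Spearman-Brown for n: n = 0.93(1 − 0.7013) / [0.7013(1 − 0.93)] = 5.6587
Required items = 5.6587 × 58 = 328.20, so 329 items.

329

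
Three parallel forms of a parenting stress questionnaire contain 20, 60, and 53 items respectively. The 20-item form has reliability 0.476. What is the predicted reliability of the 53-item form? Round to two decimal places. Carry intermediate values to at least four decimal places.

Only the ratio of lengths matters: n = 53/20 = 2.6500
r_{53} = n·r / (1 + (n − 1)·r) = 1.2614 / 1.7854 ≈ 0.7065

0.71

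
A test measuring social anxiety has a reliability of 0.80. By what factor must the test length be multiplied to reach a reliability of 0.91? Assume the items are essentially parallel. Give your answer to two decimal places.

Invert Spearman-Brown to solve for n:
n = r_target (1 − r_old) / [ r_old (1 − r_target) ]
n = 0.91(1 − 0.80) / [0.80(1 − 0.91)]
n = 0.1820 / 0.0720 ≈ 2.5278

2.53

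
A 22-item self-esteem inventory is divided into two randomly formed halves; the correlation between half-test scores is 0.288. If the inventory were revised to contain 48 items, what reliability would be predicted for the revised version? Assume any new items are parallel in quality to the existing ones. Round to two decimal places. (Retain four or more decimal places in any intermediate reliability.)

First correct the split-half correlation to full-test reliability: r_full = 2 × 0.288 / (1 + 0.288) ≈ 0.4472
Length factor from 22 to 48 items: n = 48/22 = 2.1818
r_new = n·r_full / (1 + (n − 1)·r_full) = 0.9757 / 1.5285 ≈ 0.6383

0.64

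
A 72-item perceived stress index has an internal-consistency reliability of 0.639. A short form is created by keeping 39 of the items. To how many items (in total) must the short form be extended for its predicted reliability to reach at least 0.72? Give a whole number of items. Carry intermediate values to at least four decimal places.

First, r for the 39-item form: n = 39/72 = 0.5417, so r_39 = 0.5417·0.639/(1 + (0.5417 − 1)·0.639) = 0.4895
Then solve for n' with r_old = 0.4895, r_target = 0.72: n' = 0.72(1 − 0.4895)/[0.4895(1 − 0.72)] = 2.6817
Total items = 2.6817 × 39 = 104.59, rounded up to 105.

105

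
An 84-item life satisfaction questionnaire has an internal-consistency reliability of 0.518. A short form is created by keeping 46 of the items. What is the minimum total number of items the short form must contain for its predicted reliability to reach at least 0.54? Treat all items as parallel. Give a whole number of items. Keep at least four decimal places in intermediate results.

92

Short-form reliability: n = 46/84 = 0.5476; r_46 = n·r/(1+(n−1)r) ≈ 0.3705
Then solve for n' with r_old = 0.3705, r_target = 0.54: n' = 0.54(1 − 0.3705)/[0.3705(1 − 0.54)] = 1.9945
Total items = 1.9945 × 46 = 91.75, rounded up to 92.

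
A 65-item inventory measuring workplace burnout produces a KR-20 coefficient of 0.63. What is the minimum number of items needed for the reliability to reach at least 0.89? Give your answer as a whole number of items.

309

n = 0.89(1 − 0.63) / [0.63(1 − 0.89)]
  = 0.3293 / 0.0693 = 4.7518
Items needed = n × 65 = 4.7518 × 65 ≈ 308.87 → round up to 309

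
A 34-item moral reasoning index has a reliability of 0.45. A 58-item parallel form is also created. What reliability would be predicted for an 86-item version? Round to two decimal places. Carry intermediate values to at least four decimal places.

Only the ratio of lengths matters: n = 86/34 = 2.5294
r_{86} = n·r / (1 + (n − 1)·r) = 1.1382 / 1.6882 ≈ 0.6742

0.67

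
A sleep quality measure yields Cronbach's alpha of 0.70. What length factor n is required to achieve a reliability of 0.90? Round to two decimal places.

n = 0.90 × (1 − 0.70) / [ 0.70 × (1 − 0.90) ]
n = 0.2700 / 0.0700 ≈ 3.8571

3.86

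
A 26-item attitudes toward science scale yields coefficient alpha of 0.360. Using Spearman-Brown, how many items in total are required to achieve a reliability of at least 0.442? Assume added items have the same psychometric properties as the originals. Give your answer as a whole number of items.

Spearman-Brown solved for the length factor n:
n = r*(1 − r) / [ r (1 − r*) ]
n = 0.442(1 − 0.360) / [0.360(1 − 0.442)]
  = 0.282880 / 0.200880 = 1.4082
Items needed = n × 26 = 1.4082 × 26 ≈ 36.61 → round up to 37

37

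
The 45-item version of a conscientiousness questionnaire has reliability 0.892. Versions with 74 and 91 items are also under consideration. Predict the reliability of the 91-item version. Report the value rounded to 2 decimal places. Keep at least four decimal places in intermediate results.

0.94

Only the ratio of lengths matters: n = 91/45 = 2.0222
r_{91} = n·r / (1 + (n − 1)·r) = 1.8038 / 1.9118 ≈ 0.9435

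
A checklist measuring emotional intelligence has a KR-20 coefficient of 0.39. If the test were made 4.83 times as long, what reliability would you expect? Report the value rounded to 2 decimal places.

Apply the Spearman-Brown prophecy formula, r' = nr / [1 + (n − 1)r]:
r_new = 4.83·0.39 / [1 + (4.83 − 1)·0.39]
r_new = 1.8837 / 2.4937 ≈ 0.7554

0.76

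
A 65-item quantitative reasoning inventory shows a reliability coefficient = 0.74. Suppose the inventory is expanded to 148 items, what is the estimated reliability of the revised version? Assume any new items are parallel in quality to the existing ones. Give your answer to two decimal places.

0.87

n = 148/65 = 2.2769
By Spearman-Brown, r_new = n r / (1 + (n − 1) r).
r_new = 2.2769·0.74 / [1 + (2.2769 − 1)·0.74]
     = 1.6849 / 1.9449 = 0.8663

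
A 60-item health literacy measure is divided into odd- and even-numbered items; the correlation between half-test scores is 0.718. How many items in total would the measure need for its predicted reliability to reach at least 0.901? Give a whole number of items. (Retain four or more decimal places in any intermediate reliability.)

Corrected full-test reliability: r_full = 2 × 0.718 / (1 + 0.718) ≈ 0.8359
Solve Spearman-Brown for n: n = 0.901(1 − 0.8359) / [0.8359(1 − 0.901)] = 1.7867
Required items = 1.7867 × 60 = 107.20, so 108 items.

108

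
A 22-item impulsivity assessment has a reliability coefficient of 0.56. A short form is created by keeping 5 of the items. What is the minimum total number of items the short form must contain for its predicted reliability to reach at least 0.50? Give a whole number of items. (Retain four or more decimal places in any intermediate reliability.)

18

Short-form reliability: n = 5/22 = 0.2273; r_5 = n·r/(1+(n−1)r) ≈ 0.2244
Length factor from the short form to reach 0.50: n' = 0.50(1 − 0.2244) / [0.2244(1 − 0.50)] ≈ 3.4563
Items = 3.4563 × 5 ≈ 17.28 → 18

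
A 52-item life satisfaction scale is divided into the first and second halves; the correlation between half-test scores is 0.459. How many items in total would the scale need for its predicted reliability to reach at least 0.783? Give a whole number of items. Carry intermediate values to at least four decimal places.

Corrected full-test reliability: r_full = 2 × 0.459 / (1 + 0.459) ≈ 0.6292
Solve Spearman-Brown for n: n = 0.783(1 − 0.6292) / [0.6292(1 − 0.783)] = 2.1264
Items = 2.1264 × 52 ≈ 110.57 → 111

111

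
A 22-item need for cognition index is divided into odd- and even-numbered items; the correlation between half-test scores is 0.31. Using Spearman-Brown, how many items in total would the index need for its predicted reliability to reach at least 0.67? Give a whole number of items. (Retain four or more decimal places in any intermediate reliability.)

50

Corrected full-test reliability: r_full = 2 × 0.31 / (1 + 0.31) ≈ 0.4733
Solve Spearman-Brown for n: n = 0.67(1 − 0.4733) / [0.4733(1 − 0.67)] = 2.2594
Items = 2.2594 × 22 ≈ 49.71 → 50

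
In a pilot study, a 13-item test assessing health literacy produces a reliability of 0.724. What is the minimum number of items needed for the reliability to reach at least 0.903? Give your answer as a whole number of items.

47

n = [0.903 × 0.276] / [0.724 × 0.097]
  = 0.249228 / 0.070228 = 3.5488
3.5488 × 13 = 46.13 → 47 items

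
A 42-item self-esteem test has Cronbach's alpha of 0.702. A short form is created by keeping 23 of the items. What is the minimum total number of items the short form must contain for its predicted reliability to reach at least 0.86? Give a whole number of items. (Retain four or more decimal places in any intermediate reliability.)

110

Short-form reliability: n = 23/42 = 0.5476; r_23 = n·r/(1+(n−1)r) ≈ 0.5633
Length factor from the short form to reach 0.86: n' = 0.86(1 − 0.5633) / [0.5633(1 − 0.86)] ≈ 4.7623
Items = 4.7623 × 23 ≈ 109.53 → 110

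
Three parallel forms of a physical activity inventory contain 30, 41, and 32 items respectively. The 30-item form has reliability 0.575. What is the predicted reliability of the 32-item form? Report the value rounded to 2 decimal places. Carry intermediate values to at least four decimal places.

The 41-item form is not needed; work directly from the 30-item form with n = 32/30 = 1.0667.
r_{32} = n·r / (1 + (n − 1)·r) = 0.6134 / 1.0384 ≈ 0.5907

0.59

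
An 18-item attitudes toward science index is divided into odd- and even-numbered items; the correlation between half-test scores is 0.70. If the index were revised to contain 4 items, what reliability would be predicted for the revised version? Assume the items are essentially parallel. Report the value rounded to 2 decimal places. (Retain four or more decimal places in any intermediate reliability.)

0.51

Full-test reliability from the split-half r: r_full = 2(0.70)/(1 + 0.70) = 0.8235
Then adjust to 4 items: n = 4/18 = 0.2222
r_new = n·r_full / (1 + (n − 1)·r_full) = 0.1830 / 0.3595 ≈ 0.5090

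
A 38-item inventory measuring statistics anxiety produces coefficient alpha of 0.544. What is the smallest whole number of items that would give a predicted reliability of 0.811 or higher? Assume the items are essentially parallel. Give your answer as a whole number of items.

137

Spearman-Brown solved for the length factor n:
n = r*(1 − r) / [ r (1 − r*) ]
n = 0.811 × (1 − 0.544) / [ 0.544 × (1 − 0.811) ]
n = 0.369816 / 0.102816 ≈ 3.5969
3.5969 × 38 = 136.68 → 137 items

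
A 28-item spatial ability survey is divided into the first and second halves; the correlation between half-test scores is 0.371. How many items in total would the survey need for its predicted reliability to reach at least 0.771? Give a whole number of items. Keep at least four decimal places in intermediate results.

Corrected full-test reliability: r_full = 2 × 0.371 / (1 + 0.371) ≈ 0.5412
Solve Spearman-Brown for n: n = 0.771(1 − 0.5412) / [0.5412(1 − 0.771)] = 2.8542
Items = 2.8542 × 28 ≈ 79.92 → 80

80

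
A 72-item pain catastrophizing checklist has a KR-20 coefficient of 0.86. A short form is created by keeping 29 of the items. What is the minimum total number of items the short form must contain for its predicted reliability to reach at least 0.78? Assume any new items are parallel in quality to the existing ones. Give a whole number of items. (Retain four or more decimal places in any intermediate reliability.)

Short-form reliability: n = 29/72 = 0.4028; r_29 = n·r/(1+(n−1)r) ≈ 0.7122
Length factor from the short form to reach 0.78: n' = 0.78(1 − 0.7122) / [0.7122(1 − 0.78)] ≈ 1.4327
Total items = 1.4327 × 29 = 41.55, rounded up to 42.

42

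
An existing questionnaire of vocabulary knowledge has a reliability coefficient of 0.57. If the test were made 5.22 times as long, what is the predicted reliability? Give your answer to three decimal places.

0.874

Apply the Spearman-Brown prophecy formula, r' = nr / [1 + (n − 1)r]:
r_new = 5.22·0.57 / [1 + (5.22 − 1)·0.57]
r_new = 2.9754 / 3.4054 ≈ 0.8737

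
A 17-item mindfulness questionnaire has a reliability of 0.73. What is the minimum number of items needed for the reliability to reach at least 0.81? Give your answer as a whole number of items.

n = [0.81 × 0.27] / [0.73 × 0.19]
n = 0.2187 / 0.1387 ≈ 1.5768
So the test needs 1.5768 × 17 ≈ 26.81 items; rounding up, 27.

27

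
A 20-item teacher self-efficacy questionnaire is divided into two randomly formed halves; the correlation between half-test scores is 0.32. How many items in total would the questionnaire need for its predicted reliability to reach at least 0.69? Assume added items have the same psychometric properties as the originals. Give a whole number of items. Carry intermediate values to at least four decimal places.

48

r_full = 2(0.32)/(1 + 0.32) = 0.4848
Solve Spearman-Brown for n: n = 0.69(1 − 0.4848) / [0.4848(1 − 0.69)] = 2.3654
Items = 2.3654 × 20 ≈ 47.31 → 48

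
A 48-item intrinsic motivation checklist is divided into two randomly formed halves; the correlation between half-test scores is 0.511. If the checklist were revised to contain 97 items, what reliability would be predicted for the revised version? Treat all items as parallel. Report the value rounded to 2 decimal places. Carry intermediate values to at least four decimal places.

First correct the split-half correlation to full-test reliability: r_full = 2 × 0.511 / (1 + 0.511) ≈ 0.6764
Length factor from 48 to 97 items: n = 97/48 = 2.0208
r_new = n·r_full / (1 + (n − 1)·r_full) = 1.3669 / 1.6905 ≈ 0.8086

0.81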